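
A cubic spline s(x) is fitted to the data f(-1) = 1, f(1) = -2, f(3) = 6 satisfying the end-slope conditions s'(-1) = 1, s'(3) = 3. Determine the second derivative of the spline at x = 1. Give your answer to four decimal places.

With m_i denoting the second derivative at x_i, h_i = 2, 2, and Δ_i = (y_(i+1) − y_i)/h_i = -3/2, 4:
  2·m_0 + 8·m_1 + 2·m_2 = 6(Δ_1 - Δ_0) = 33
Clamped end conditions give two more equations: 2h_0·m_0 + h_0·m_1 = 6(Δ_0 - s'(-1)) = -15 and h_1·m_1 + 2h_1·m_2 = 6(s'(3) - Δ_1) = -6.
Solving the tridiagonal system: m_0 = -59/8, m_1 = 29/4, m_2 = -41/8.

7.2500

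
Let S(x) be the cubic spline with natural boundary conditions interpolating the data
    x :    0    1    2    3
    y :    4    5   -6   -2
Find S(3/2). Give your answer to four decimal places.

Let M_i = S''(x_i). Step sizes h_i = 1, 1, 1; slopes of the chords Δ_i = (y_(i+1) - y_i)/h_i = 1, -11, 4.
  1·M_0 + 4·M_1 + 1·M_2 = 6(Δ_1 - Δ_0) = -72
  1·M_1 + 4·M_2 + 1·M_3 = 6(Δ_2 - Δ_1) = 90
Natural end conditions: M_0 = M_3 = 0.
Hence M_0 = 0, M_1 = -126/5, M_2 = 144/5, M_3 = 0.
On [1, 2], S(x) = 5 - 37/5·(x - 1) - 63/5·(x - 1)² + 9·(x - 1)³.
With (x - 1) = 1/2: S(3/2) = -29/40.

-0.7250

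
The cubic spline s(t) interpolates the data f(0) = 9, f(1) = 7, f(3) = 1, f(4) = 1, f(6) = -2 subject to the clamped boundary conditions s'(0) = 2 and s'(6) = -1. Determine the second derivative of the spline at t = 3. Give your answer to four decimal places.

3.5323

Put M_i = s'' at the i-th knot. Here h = (1, 2, 1, 2) and Δ = (-2, -3, 0, -3/2), so the interior equations h_(i-1)·M_(i-1) + 2(h_(i-1)+h_i)·M_i + h_i·M_(i+1) = 6(Δ_i − Δ_(i-1)) read
  1·M_0 + 6·M_1 + 2·M_2 = 6(Δ_1 - Δ_0) = -6
  2·M_1 + 6·M_2 + 1·M_3 = 6(Δ_2 - Δ_1) = 18
  1·M_2 + 6·M_3 + 2·M_4 = 6(Δ_3 - Δ_2) = -9
Clamped end conditions give two more equations: 2h_0·M_0 + h_0·M_1 = 6(Δ_0 - s'(0)) = -24 and h_3·M_3 + 2h_3·M_4 = 6(s'(6) - Δ_3) = 3.
Solving the tridiagonal system: M_0 = -369/31, M_1 = -6/31, M_2 = 219/62, M_3 = -87/31, M_4 = 267/124.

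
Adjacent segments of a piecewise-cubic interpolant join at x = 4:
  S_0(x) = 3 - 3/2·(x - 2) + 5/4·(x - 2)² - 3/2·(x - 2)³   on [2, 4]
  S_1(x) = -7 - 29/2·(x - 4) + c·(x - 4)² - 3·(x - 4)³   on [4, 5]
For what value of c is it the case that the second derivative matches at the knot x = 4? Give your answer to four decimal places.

-7.7500

S_0''(x) = 5/2 - 9·(x - 2), so S_0''(4) = -31/2. On the right, S_1''(4) = 2c, so c = -31/4.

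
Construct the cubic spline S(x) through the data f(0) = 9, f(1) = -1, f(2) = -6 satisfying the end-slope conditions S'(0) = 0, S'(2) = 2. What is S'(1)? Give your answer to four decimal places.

Put M_i = S'' at the i-th knot. Here h = (1, 1) and Δ = (-10, -5), so the interior equations h_(i-1)·M_(i-1) + 2(h_(i-1)+h_i)·M_i + h_i·M_(i+1) = 6(Δ_i − Δ_(i-1)) read
  1·M_0 + 4·M_1 + 1·M_2 = 6(Δ_1 - Δ_0) = 30
Clamped end conditions give two more equations: 2h_0·M_0 + h_0·M_1 = 6(Δ_0 - S'(0)) = -60 and h_1·M_1 + 2h_1·M_2 = 6(S'(2) - Δ_1) = 42.
Solving: M_0 = -73/2, M_1 = 13, M_2 = 29/2.
On [1, 2], S'(x) = b_1 + 2c_1·(x - 1) + 3d_1·(x - 1)² with b_1 = Δ_1 - h_1(2M_1 + M_2)/6 = -47/4, c_1 = M_1/2 = 13/2, d_1 = (M_2 - M_1)/(6h_1) = 1/4. So S'(1) = -47/4.

-11.7500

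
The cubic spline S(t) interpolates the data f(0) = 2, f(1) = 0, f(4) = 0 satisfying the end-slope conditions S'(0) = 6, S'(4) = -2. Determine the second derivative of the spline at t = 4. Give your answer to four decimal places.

Write M_i for S''(x_i). With h_i = 1, 3 and divided differences Δ_i = -2, 0, the continuity of S' gives the tridiagonal system
  1·M_0 + 8·M_1 + 3·M_2 = 6(Δ_1 - Δ_0) = 12
Clamped end conditions give two more equations: 2h_0·M_0 + h_0·M_1 = 6(Δ_0 - S'(0)) = -48 and h_1·M_1 + 2h_1·M_2 = 6(S'(4) - Δ_1) = -12.
Solving: M_0 = -55/2, M_1 = 7, M_2 = -11/2.

-5.5000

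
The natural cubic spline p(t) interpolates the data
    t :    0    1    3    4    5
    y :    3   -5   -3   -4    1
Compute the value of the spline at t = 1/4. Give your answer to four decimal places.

Write m_i for p''(x_i). With h_i = 1, 2, 1, 1 and divided differences Δ_i = -8, 1, -1, 5, the continuity of p' gives the tridiagonal system
  1·m_0 + 6·m_1 + 2·m_2 = 6(Δ_1 - Δ_0) = 54
  2·m_1 + 6·m_2 + 1·m_3 = 6(Δ_2 - Δ_1) = -12
  1·m_2 + 4·m_3 + 1·m_4 = 6(Δ_3 - Δ_2) = 36
Natural end conditions: m_0 = m_4 = 0.
Hence m_0 = 0, m_1 = 705/61, m_2 = -468/61, m_3 = 666/61, m_4 = 0.
On [0, 1], p(t) = 3 - 1211/122·t + 0·t² + 235/122·t³.
With t = 1/4: p(1/4) = 4283/7808.

0.5485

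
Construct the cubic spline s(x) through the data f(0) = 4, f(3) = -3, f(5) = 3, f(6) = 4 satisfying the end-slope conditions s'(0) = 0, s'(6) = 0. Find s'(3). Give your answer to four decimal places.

With M_i denoting the second derivative at x_i, h_i = 3, 2, 1, and Δ_i = (y_(i+1) − y_i)/h_i = -7/3, 3, 1:
  3·M_0 + 10·M_1 + 2·M_2 = 6(Δ_1 - Δ_0) = 32
  2·M_1 + 6·M_2 + 1·M_3 = 6(Δ_2 - Δ_1) = -12
Clamped end conditions give two more equations: 2h_0·M_0 + h_0·M_1 = 6(Δ_0 - s'(0)) = -14 and h_2·M_2 + 2h_2·M_3 = 6(s'(6) - Δ_2) = -6.
Forward elimination and back-substitution give M_0 = -96/19, M_1 = 310/57, M_2 = -206/57, M_3 = -68/57.
On [3, 5], s'(x) = b_1 + 2c_1·(x - 3) + 3d_1·(x - 3)² with b_1 = Δ_1 - h_1(2M_1 + M_2)/6 = 11/19, c_1 = M_1/2 = 155/57, d_1 = (M_2 - M_1)/(6h_1) = -43/57. So s'(3) = 11/19.

0.5789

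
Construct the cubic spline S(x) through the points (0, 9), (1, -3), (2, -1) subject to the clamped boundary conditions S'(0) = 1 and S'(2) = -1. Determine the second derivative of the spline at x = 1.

Let σ_i = S''(x_i). Step sizes h_i = 1, 1; slopes of the chords Δ_i = (y_(i+1) - y_i)/h_i = -12, 2.
  1·σ_0 + 4·σ_1 + 1·σ_2 = 6(Δ_1 - Δ_0) = 84
Clamped end conditions give two more equations: 2h_0·σ_0 + h_0·σ_1 = 6(Δ_0 - S'(0)) = -78 and h_1·σ_1 + 2h_1·σ_2 = 6(S'(2) - Δ_1) = -18.
Hence σ_0 = -61, σ_1 = 44, σ_2 = -31.

44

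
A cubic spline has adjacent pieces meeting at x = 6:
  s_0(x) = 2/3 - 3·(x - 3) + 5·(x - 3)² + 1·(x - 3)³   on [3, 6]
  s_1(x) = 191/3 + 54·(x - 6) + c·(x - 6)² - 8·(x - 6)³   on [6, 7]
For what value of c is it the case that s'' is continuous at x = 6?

14

s_0''(x) = 10 + 6·(x - 3), so s_0''(6) = 28. On the right, s_1''(6) = 2c, so c = 14.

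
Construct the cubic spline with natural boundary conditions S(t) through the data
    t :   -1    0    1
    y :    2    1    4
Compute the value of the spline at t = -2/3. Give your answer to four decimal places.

1.3704

With σ_i denoting the second derivative at x_i, h_i = 1, 1, and Δ_i = (y_(i+1) − y_i)/h_i = -1, 3:
  1·σ_0 + 4·σ_1 + 1·σ_2 = 6(Δ_1 - Δ_0) = 24
Natural end conditions: σ_0 = σ_2 = 0.
Hence σ_0 = 0, σ_1 = 6, σ_2 = 0.
On [-1, 0], S(t) = 2 - 2·(t + 1) + 0·(t + 1)² + 1·(t + 1)³.
With (t + 1) = 1/3: S(-2/3) = 37/27.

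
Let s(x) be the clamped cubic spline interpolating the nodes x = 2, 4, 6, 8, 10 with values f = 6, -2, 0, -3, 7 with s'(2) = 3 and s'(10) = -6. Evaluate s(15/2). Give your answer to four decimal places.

-3.8145

Put M_i = s'' at the i-th knot. Here h = (2, 2, 2, 2) and Δ = (-4, 1, -3/2, 5), so the interior equations h_(i-1)·M_(i-1) + 2(h_(i-1)+h_i)·M_i + h_i·M_(i+1) = 6(Δ_i − Δ_(i-1)) read
  2·M_0 + 8·M_1 + 2·M_2 = 6(Δ_1 - Δ_0) = 30
  2·M_1 + 8·M_2 + 2·M_3 = 6(Δ_2 - Δ_1) = -15
  2·M_2 + 8·M_3 + 2·M_4 = 6(Δ_3 - Δ_2) = 39
Clamped end conditions give two more equations: 2h_0·M_0 + h_0·M_1 = 6(Δ_0 - s'(2)) = -42 and h_3·M_3 + 2h_3·M_4 = 6(s'(10) - Δ_3) = -66.
Hence M_0 = -243/16, M_1 = 75/8, M_2 = -117/16, M_3 = 99/8, M_4 = -363/16.
On [6, 8], s(x) = 0 - 3/4·(x - 6) - 117/32·(x - 6)² + 105/64·(x - 6)³.
With (x - 6) = 3/2: s(15/2) = -1953/512.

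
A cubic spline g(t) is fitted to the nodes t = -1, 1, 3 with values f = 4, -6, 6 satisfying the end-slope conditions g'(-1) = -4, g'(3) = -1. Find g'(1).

Let m_i = g''(x_i). Step sizes h_i = 2, 2; slopes of the chords Δ_i = (y_(i+1) - y_i)/h_i = -5, 6.
  2·m_0 + 8·m_1 + 2·m_2 = 6(Δ_1 - Δ_0) = 66
Clamped end conditions give two more equations: 2h_0·m_0 + h_0·m_1 = 6(Δ_0 - g'(-1)) = -6 and h_1·m_1 + 2h_1·m_2 = 6(g'(3) - Δ_1) = -42.
Forward elimination and back-substitution give m_0 = -9, m_1 = 15, m_2 = -18.
On [1, 3], g'(t) = b_1 + 2c_1·(t - 1) + 3d_1·(t - 1)² with b_1 = Δ_1 - h_1(2m_1 + m_2)/6 = 2, c_1 = m_1/2 = 15/2, d_1 = (m_2 - m_1)/(6h_1) = -11/4. So g'(1) = 2.

2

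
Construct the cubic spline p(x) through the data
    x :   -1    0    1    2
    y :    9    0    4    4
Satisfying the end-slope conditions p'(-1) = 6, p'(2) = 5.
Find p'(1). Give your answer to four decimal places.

3.2667

Put m_i = p'' at the i-th knot. Here h = (1, 1, 1) and Δ = (-9, 4, 0), so the interior equations h_(i-1)·m_(i-1) + 2(h_(i-1)+h_i)·m_i + h_i·m_(i+1) = 6(Δ_i − Δ_(i-1)) read
  1·m_0 + 4·m_1 + 1·m_2 = 6(Δ_1 - Δ_0) = 78
  1·m_1 + 4·m_2 + 1·m_3 = 6(Δ_2 - Δ_1) = -24
Clamped end conditions give two more equations: 2h_0·m_0 + h_0·m_1 = 6(Δ_0 - p'(-1)) = -90 and h_2·m_2 + 2h_2·m_3 = 6(p'(2) - Δ_2) = 30.
Solving the tridiagonal system: m_0 = -988/15, m_1 = 626/15, m_2 = -346/15, m_3 = 398/15.
On [1, 2], p'(x) = b_2 + 2c_2·(x - 1) + 3d_2·(x - 1)² with b_2 = Δ_2 - h_2(2m_2 + m_3)/6 = 49/15, c_2 = m_2/2 = -173/15, d_2 = (m_3 - m_2)/(6h_2) = 124/15. So p'(1) = 49/15.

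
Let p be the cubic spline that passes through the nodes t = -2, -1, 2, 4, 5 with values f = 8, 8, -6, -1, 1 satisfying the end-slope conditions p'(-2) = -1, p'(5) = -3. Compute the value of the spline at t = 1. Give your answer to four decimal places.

-1.8846

Let m_i = p''(x_i). Step sizes h_i = 1, 3, 2, 1; slopes of the chords Δ_i = (y_(i+1) - y_i)/h_i = 0, -14/3, 5/2, 2.
  1·m_0 + 8·m_1 + 3·m_2 = 6(Δ_1 - Δ_0) = -28
  3·m_1 + 10·m_2 + 2·m_3 = 6(Δ_2 - Δ_1) = 43
  2·m_2 + 6·m_3 + 1·m_4 = 6(Δ_3 - Δ_2) = -3
Clamped end conditions give two more equations: 2h_0·m_0 + h_0·m_1 = 6(Δ_0 - p'(-2)) = 6 and h_3·m_3 + 2h_3·m_4 = 6(p'(5) - Δ_3) = -30.
Forward elimination and back-substitution give m_0 = 937/148, m_1 = -493/74, m_2 = 2807/444, m_3 = -13/111, m_4 = -3317/222.
On [-1, 2], p(t) = 8 - 345/296·(t + 1) - 493/148·(t + 1)² + 5765/7992·(t + 1)³.
With (t + 1) = 2: p(1) = -7531/3996.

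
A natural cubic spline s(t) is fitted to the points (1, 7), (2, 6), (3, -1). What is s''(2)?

-9

Let σ_i = s''(x_i). Step sizes h_i = 1, 1; slopes of the chords Δ_i = (y_(i+1) - y_i)/h_i = -1, -7.
  1·σ_0 + 4·σ_1 + 1·σ_2 = 6(Δ_1 - Δ_0) = -36
Natural end conditions: σ_0 = σ_2 = 0.
Forward elimination and back-substitution give σ_0 = 0, σ_1 = -9, σ_2 = 0.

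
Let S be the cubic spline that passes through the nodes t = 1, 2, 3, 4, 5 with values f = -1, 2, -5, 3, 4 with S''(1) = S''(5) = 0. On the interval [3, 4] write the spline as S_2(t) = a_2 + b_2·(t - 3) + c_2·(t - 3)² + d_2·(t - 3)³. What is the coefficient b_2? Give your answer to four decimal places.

0.1250

With M_i denoting the second derivative at x_i, h_i = 1, 1, 1, 1, and Δ_i = (y_(i+1) − y_i)/h_i = 3, -7, 8, 1:
  1·M_0 + 4·M_1 + 1·M_2 = 6(Δ_1 - Δ_0) = -60
  1·M_1 + 4·M_2 + 1·M_3 = 6(Δ_2 - Δ_1) = 90
  1·M_2 + 4·M_3 + 1·M_4 = 6(Δ_3 - Δ_2) = -42
Natural end conditions: M_0 = M_4 = 0.
Forward elimination and back-substitution give M_0 = 0, M_1 = -93/4, M_2 = 33, M_3 = -75/4, M_4 = 0.
On [3, 4], with S_2(t) = a_2 + b_2·(t - 3) + c_2·(t - 3)² + d_2·(t - 3)³: c_2 = M_2/2 = 33/2, d_2 = (M_3 - M_2)/(6h_2) = -69/8, b_2 = Δ_2 - h_2(2M_2 + M_3)/6 = 1/8.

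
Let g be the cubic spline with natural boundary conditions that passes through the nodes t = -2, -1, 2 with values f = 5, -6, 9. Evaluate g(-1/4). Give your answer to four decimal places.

Write m_i for g''(x_i). With h_i = 1, 3 and divided differences Δ_i = -11, 5, the continuity of g' gives the tridiagonal system
  1·m_0 + 8·m_1 + 3·m_2 = 6(Δ_1 - Δ_0) = 96
Natural end conditions: m_0 = m_2 = 0.
Hence m_0 = 0, m_1 = 12, m_2 = 0.
On [-1, 2], g(t) = -6 - 7·(t + 1) + 6·(t + 1)² - 2/3·(t + 1)³.
With (t + 1) = 3/4: g(-1/4) = -261/32.

-8.1563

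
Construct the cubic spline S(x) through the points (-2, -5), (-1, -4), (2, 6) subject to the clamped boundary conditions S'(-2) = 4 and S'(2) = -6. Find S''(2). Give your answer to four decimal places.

Write M_i for S''(x_i). With h_i = 1, 3 and divided differences Δ_i = 1, 10/3, the continuity of S' gives the tridiagonal system
  1·M_0 + 8·M_1 + 3·M_2 = 6(Δ_1 - Δ_0) = 14
Clamped end conditions give two more equations: 2h_0·M_0 + h_0·M_1 = 6(Δ_0 - S'(-2)) = -18 and h_1·M_1 + 2h_1·M_2 = 6(S'(2) - Δ_1) = -56.
Solving the tridiagonal system: M_0 = -53/4, M_1 = 17/2, M_2 = -163/12.

-13.5833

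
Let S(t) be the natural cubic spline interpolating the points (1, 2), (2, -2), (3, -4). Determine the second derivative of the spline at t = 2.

Let σ_i = S''(x_i). Step sizes h_i = 1, 1; slopes of the chords Δ_i = (y_(i+1) - y_i)/h_i = -4, -2.
  1·σ_0 + 4·σ_1 + 1·σ_2 = 6(Δ_1 - Δ_0) = 12
Natural end conditions: σ_0 = σ_2 = 0.
Hence σ_0 = 0, σ_1 = 3, σ_2 = 0.

3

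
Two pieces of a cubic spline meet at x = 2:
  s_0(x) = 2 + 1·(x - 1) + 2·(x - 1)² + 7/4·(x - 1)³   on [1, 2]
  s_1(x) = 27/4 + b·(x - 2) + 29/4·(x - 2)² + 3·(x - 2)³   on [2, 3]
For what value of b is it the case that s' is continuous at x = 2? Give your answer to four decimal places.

s_0'(x) = 1 + 4·(x - 1) + 21/4·(x - 1)², so s_0'(2) = 41/4. On the right, s_1'(2) = b, so b = 41/4.

10.2500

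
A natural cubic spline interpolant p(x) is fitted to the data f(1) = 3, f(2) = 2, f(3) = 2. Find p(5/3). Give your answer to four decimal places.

Let M_i = p''(x_i). Step sizes h_i = 1, 1; slopes of the chords Δ_i = (y_(i+1) - y_i)/h_i = -1, 0.
  1·M_0 + 4·M_1 + 1·M_2 = 6(Δ_1 - Δ_0) = 6
Natural end conditions: M_0 = M_2 = 0.
Solving the tridiagonal system: M_0 = 0, M_1 = 3/2, M_2 = 0.
On [1, 2], p(x) = 3 - 5/4·(x - 1) + 0·(x - 1)² + 1/4·(x - 1)³.
With (x - 1) = 2/3: p(5/3) = 121/54.

2.2407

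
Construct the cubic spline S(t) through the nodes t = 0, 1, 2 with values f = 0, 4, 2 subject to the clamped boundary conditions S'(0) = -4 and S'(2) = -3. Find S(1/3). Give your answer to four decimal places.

Put M_i = S'' at the i-th knot. Here h = (1, 1) and Δ = (4, -2), so the interior equations h_(i-1)·M_(i-1) + 2(h_(i-1)+h_i)·M_i + h_i·M_(i+1) = 6(Δ_i − Δ_(i-1)) read
  1·M_0 + 4·M_1 + 1·M_2 = 6(Δ_1 - Δ_0) = -36
Clamped end conditions give two more equations: 2h_0·M_0 + h_0·M_1 = 6(Δ_0 - S'(0)) = 48 and h_1·M_1 + 2h_1·M_2 = 6(S'(2) - Δ_1) = -6.
Solving the tridiagonal system: M_0 = 67/2, M_1 = -19, M_2 = 13/2.
On [0, 1], S(t) = 0 - 4·t + 67/4·t² - 35/4·t³.
With t = 1/3: S(1/3) = 11/54.

0.2037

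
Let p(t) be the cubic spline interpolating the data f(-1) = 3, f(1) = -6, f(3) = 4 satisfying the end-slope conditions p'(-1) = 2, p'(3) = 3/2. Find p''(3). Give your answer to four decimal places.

-12.5000

Let M_i = p''(x_i). Step sizes h_i = 2, 2; slopes of the chords Δ_i = (y_(i+1) - y_i)/h_i = -9/2, 5.
  2·M_0 + 8·M_1 + 2·M_2 = 6(Δ_1 - Δ_0) = 57
Clamped end conditions give two more equations: 2h_0·M_0 + h_0·M_1 = 6(Δ_0 - p'(-1)) = -39 and h_1·M_1 + 2h_1·M_2 = 6(p'(3) - Δ_1) = -21.
Solving: M_0 = -17, M_1 = 29/2, M_2 = -25/2.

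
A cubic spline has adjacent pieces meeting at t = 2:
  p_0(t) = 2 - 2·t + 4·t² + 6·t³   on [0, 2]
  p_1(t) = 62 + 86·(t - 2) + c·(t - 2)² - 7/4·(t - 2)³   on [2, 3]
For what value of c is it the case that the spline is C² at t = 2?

p_0''(t) = 8 + 36·t, so p_0''(2) = 80. On the right, p_1''(2) = 2c, so c = 40.

40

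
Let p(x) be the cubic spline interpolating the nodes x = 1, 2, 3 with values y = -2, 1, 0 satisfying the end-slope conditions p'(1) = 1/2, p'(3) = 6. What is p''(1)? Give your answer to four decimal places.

16.2500

Put M_i = p'' at the i-th knot. Here h = (1, 1) and Δ = (3, -1), so the interior equations h_(i-1)·M_(i-1) + 2(h_(i-1)+h_i)·M_i + h_i·M_(i+1) = 6(Δ_i − Δ_(i-1)) read
  1·M_0 + 4·M_1 + 1·M_2 = 6(Δ_1 - Δ_0) = -24
Clamped end conditions give two more equations: 2h_0·M_0 + h_0·M_1 = 6(Δ_0 - p'(1)) = 15 and h_1·M_1 + 2h_1·M_2 = 6(p'(3) - Δ_1) = 42.
Solving the tridiagonal system: M_0 = 65/4, M_1 = -35/2, M_2 = 119/4.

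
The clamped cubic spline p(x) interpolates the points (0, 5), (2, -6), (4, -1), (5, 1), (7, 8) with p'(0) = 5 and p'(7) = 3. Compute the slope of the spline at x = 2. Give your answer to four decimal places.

-4.3115

Let m_i = p''(x_i). Step sizes h_i = 2, 2, 1, 2; slopes of the chords Δ_i = (y_(i+1) - y_i)/h_i = -11/2, 5/2, 2, 7/2.
  2·m_0 + 8·m_1 + 2·m_2 = 6(Δ_1 - Δ_0) = 48
  2·m_1 + 6·m_2 + 1·m_3 = 6(Δ_2 - Δ_1) = -3
  1·m_2 + 6·m_3 + 2·m_4 = 6(Δ_3 - Δ_2) = 9
Clamped end conditions give two more equations: 2h_0·m_0 + h_0·m_1 = 6(Δ_0 - p'(0)) = -63 and h_3·m_3 + 2h_3·m_4 = 6(p'(7) - Δ_3) = -3.
Hence m_0 = -2707/122, m_1 = 1571/122, m_2 = -649/122, m_3 = 193/61, m_4 = -569/244.
On [2, 4], p'(x) = b_1 + 2c_1·(x - 2) + 3d_1·(x - 2)² with b_1 = Δ_1 - h_1(2m_1 + m_2)/6 = -263/61, c_1 = m_1/2 = 1571/244, d_1 = (m_2 - m_1)/(6h_1) = -185/122. So p'(2) = -263/61.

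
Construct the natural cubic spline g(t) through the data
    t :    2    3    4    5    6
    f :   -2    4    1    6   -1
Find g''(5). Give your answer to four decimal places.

-23.6786

Write M_i for g''(x_i). With h_i = 1, 1, 1, 1 and divided differences Δ_i = 6, -3, 5, -7, the continuity of g' gives the tridiagonal system
  1·M_0 + 4·M_1 + 1·M_2 = 6(Δ_1 - Δ_0) = -54
  1·M_1 + 4·M_2 + 1·M_3 = 6(Δ_2 - Δ_1) = 48
  1·M_2 + 4·M_3 + 1·M_4 = 6(Δ_3 - Δ_2) = -72
Natural end conditions: M_0 = M_4 = 0.
Solving: M_0 = 0, M_1 = -537/28, M_2 = 159/7, M_3 = -663/28, M_4 = 0.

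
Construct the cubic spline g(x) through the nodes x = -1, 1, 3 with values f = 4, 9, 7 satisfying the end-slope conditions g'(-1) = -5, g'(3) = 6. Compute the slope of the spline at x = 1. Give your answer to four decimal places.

0.8750

With M_i denoting the second derivative at x_i, h_i = 2, 2, and Δ_i = (y_(i+1) − y_i)/h_i = 5/2, -1:
  2·M_0 + 8·M_1 + 2·M_2 = 6(Δ_1 - Δ_0) = -21
Clamped end conditions give two more equations: 2h_0·M_0 + h_0·M_1 = 6(Δ_0 - g'(-1)) = 45 and h_1·M_1 + 2h_1·M_2 = 6(g'(3) - Δ_1) = 42.
Solving: M_0 = 133/8, M_1 = -43/4, M_2 = 127/8.
On [1, 3], g'(x) = b_1 + 2c_1·(x - 1) + 3d_1·(x - 1)² with b_1 = Δ_1 - h_1(2M_1 + M_2)/6 = 7/8, c_1 = M_1/2 = -43/8, d_1 = (M_2 - M_1)/(6h_1) = 71/32. So g'(1) = 7/8.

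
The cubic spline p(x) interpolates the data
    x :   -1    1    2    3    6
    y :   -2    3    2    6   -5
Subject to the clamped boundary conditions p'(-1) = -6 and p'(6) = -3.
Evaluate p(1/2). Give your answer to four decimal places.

1.4257

With M_i denoting the second derivative at x_i, h_i = 2, 1, 1, 3, and Δ_i = (y_(i+1) − y_i)/h_i = 5/2, -1, 4, -11/3:
  2·M_0 + 6·M_1 + 1·M_2 = 6(Δ_1 - Δ_0) = -21
  1·M_1 + 4·M_2 + 1·M_3 = 6(Δ_2 - Δ_1) = 30
  1·M_2 + 8·M_3 + 3·M_4 = 6(Δ_3 - Δ_2) = -46
Clamped end conditions give two more equations: 2h_0·M_0 + h_0·M_1 = 6(Δ_0 - p'(-1)) = 51 and h_3·M_3 + 2h_3·M_4 = 6(p'(6) - Δ_3) = 4.
Solving the tridiagonal system: M_0 = 5903/316, M_1 = -937/79, M_2 = 2023/158, M_3 = -739/79, M_4 = 2533/474.
On [-1, 1], p(x) = -2 - 6·(x + 1) + 5903/632·(x + 1)² - 3217/1264·(x + 1)³.
With (x + 1) = 3/2: p(1/2) = 14417/10112.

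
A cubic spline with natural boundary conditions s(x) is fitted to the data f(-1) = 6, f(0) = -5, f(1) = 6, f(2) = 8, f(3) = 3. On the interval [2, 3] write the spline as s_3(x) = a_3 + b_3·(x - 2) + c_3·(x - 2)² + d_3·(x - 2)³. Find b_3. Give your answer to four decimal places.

-3.3214

Write m_i for s''(x_i). With h_i = 1, 1, 1, 1 and divided differences Δ_i = -11, 11, 2, -5, the continuity of s' gives the tridiagonal system
  1·m_0 + 4·m_1 + 1·m_2 = 6(Δ_1 - Δ_0) = 132
  1·m_1 + 4·m_2 + 1·m_3 = 6(Δ_2 - Δ_1) = -54
  1·m_2 + 4·m_3 + 1·m_4 = 6(Δ_3 - Δ_2) = -42
Natural end conditions: m_0 = m_4 = 0.
Hence m_0 = 0, m_1 = 1077/28, m_2 = -153/7, m_3 = -141/28, m_4 = 0.
On [2, 3], with s_3(x) = a_3 + b_3·(x - 2) + c_3·(x - 2)² + d_3·(x - 2)³: c_3 = m_3/2 = -141/56, d_3 = (m_4 - m_3)/(6h_3) = 47/56, b_3 = Δ_3 - h_3(2m_3 + m_4)/6 = -93/28.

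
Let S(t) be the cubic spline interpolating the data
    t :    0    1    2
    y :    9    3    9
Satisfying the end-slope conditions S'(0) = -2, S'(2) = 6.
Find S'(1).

Write σ_i for S''(x_i). With h_i = 1, 1 and divided differences Δ_i = -6, 6, the continuity of S' gives the tridiagonal system
  1·σ_0 + 4·σ_1 + 1·σ_2 = 6(Δ_1 - Δ_0) = 72
Clamped end conditions give two more equations: 2h_0·σ_0 + h_0·σ_1 = 6(Δ_0 - S'(0)) = -24 and h_1·σ_1 + 2h_1·σ_2 = 6(S'(2) - Δ_1) = 0.
Hence σ_0 = -26, σ_1 = 28, σ_2 = -14.
On [1, 2], S'(t) = b_1 + 2c_1·(t - 1) + 3d_1·(t - 1)² with b_1 = Δ_1 - h_1(2σ_1 + σ_2)/6 = -1, c_1 = σ_1/2 = 14, d_1 = (σ_2 - σ_1)/(6h_1) = -7. So S'(1) = -1.

-1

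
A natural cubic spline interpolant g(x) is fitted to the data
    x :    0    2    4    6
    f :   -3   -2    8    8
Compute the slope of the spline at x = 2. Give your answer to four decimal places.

Let m_i = g''(x_i). Step sizes h_i = 2, 2, 2; slopes of the chords Δ_i = (y_(i+1) - y_i)/h_i = 1/2, 5, 0.
  2·m_0 + 8·m_1 + 2·m_2 = 6(Δ_1 - Δ_0) = 27
  2·m_1 + 8·m_2 + 2·m_3 = 6(Δ_2 - Δ_1) = -30
Natural end conditions: m_0 = m_3 = 0.
Forward elimination and back-substitution give m_0 = 0, m_1 = 23/5, m_2 = -49/10, m_3 = 0.
On [2, 4], g'(x) = b_1 + 2c_1·(x - 2) + 3d_1·(x - 2)² with b_1 = Δ_1 - h_1(2m_1 + m_2)/6 = 107/30, c_1 = m_1/2 = 23/10, d_1 = (m_2 - m_1)/(6h_1) = -19/24. So g'(2) = 107/30.

3.5667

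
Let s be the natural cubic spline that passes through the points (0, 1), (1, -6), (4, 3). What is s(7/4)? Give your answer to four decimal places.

-7.4414

Let M_i = s''(x_i). Step sizes h_i = 1, 3; slopes of the chords Δ_i = (y_(i+1) - y_i)/h_i = -7, 3.
  1·M_0 + 8·M_1 + 3·M_2 = 6(Δ_1 - Δ_0) = 60
Natural end conditions: M_0 = M_2 = 0.
Hence M_0 = 0, M_1 = 15/2, M_2 = 0.
On [1, 4], s(x) = -6 - 9/2·(x - 1) + 15/4·(x - 1)² - 5/12·(x - 1)³.
With (x - 1) = 3/4: s(7/4) = -1905/256.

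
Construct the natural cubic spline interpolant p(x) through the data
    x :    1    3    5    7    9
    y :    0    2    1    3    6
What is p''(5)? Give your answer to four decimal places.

With M_i denoting the second derivative at x_i, h_i = 2, 2, 2, 2, and Δ_i = (y_(i+1) − y_i)/h_i = 1, -1/2, 1, 3/2:
  2·M_0 + 8·M_1 + 2·M_2 = 6(Δ_1 - Δ_0) = -9
  2·M_1 + 8·M_2 + 2·M_3 = 6(Δ_2 - Δ_1) = 9
  2·M_2 + 8·M_3 + 2·M_4 = 6(Δ_3 - Δ_2) = 3
Natural end conditions: M_0 = M_4 = 0.
Solving: M_0 = 0, M_1 = -3/2, M_2 = 3/2, M_3 = 0, M_4 = 0.

1.5000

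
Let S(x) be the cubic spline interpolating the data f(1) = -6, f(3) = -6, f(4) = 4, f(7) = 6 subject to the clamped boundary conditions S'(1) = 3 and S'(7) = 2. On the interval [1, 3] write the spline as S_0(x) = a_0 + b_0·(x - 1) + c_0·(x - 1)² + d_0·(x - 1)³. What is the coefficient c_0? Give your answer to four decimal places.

Let σ_i = S''(x_i). Step sizes h_i = 2, 1, 3; slopes of the chords Δ_i = (y_(i+1) - y_i)/h_i = 0, 10, 2/3.
  2·σ_0 + 6·σ_1 + 1·σ_2 = 6(Δ_1 - Δ_0) = 60
  1·σ_1 + 8·σ_2 + 3·σ_3 = 6(Δ_2 - Δ_1) = -56
Clamped end conditions give two more equations: 2h_0·σ_0 + h_0·σ_1 = 6(Δ_0 - S'(1)) = -18 and h_2·σ_2 + 2h_2·σ_3 = 6(S'(7) - Δ_2) = 8.
Forward elimination and back-substitution give σ_0 = -88/7, σ_1 = 113/7, σ_2 = -82/7, σ_3 = 151/21.
On [1, 3], with S_0(x) = a_0 + b_0·(x - 1) + c_0·(x - 1)² + d_0·(x - 1)³: c_0 = σ_0/2 = -44/7, d_0 = (σ_1 - σ_0)/(6h_0) = 67/28, b_0 = Δ_0 - h_0(2σ_0 + σ_1)/6 = 3.

-6.2857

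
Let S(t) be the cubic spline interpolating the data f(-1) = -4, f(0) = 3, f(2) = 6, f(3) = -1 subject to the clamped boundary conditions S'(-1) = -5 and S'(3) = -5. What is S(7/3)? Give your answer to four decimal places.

Let M_i = S''(x_i). Step sizes h_i = 1, 2, 1; slopes of the chords Δ_i = (y_(i+1) - y_i)/h_i = 7, 3/2, -7.
  1·M_0 + 6·M_1 + 2·M_2 = 6(Δ_1 - Δ_0) = -33
  2·M_1 + 6·M_2 + 1·M_3 = 6(Δ_2 - Δ_1) = -51
Clamped end conditions give two more equations: 2h_0·M_0 + h_0·M_1 = 6(Δ_0 - S'(-1)) = 72 and h_2·M_2 + 2h_2·M_3 = 6(S'(3) - Δ_2) = 12.
Forward elimination and back-substitution give M_0 = 1437/35, M_1 = -354/35, M_2 = -234/35, M_3 = 327/35.
On [2, 3], S(t) = 6 - 443/70·(t - 2) - 117/35·(t - 2)² + 187/70·(t - 2)³.
With (t - 2) = 1/3: S(7/3) = 3419/945.

3.6180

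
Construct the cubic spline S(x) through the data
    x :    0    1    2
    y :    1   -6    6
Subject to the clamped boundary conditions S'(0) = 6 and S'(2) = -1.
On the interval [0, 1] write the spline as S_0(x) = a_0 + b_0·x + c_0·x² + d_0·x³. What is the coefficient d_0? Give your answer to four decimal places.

22.5000

Let M_i = S''(x_i). Step sizes h_i = 1, 1; slopes of the chords Δ_i = (y_(i+1) - y_i)/h_i = -7, 12.
  1·M_0 + 4·M_1 + 1·M_2 = 6(Δ_1 - Δ_0) = 114
Clamped end conditions give two more equations: 2h_0·M_0 + h_0·M_1 = 6(Δ_0 - S'(0)) = -78 and h_1·M_1 + 2h_1·M_2 = 6(S'(2) - Δ_1) = -78.
Solving: M_0 = -71, M_1 = 64, M_2 = -71.
On [0, 1], with S_0(x) = a_0 + b_0·x + c_0·x² + d_0·x³: c_0 = M_0/2 = -71/2, d_0 = (M_1 - M_0)/(6h_0) = 45/2, b_0 = Δ_0 - h_0(2M_0 + M_1)/6 = 6.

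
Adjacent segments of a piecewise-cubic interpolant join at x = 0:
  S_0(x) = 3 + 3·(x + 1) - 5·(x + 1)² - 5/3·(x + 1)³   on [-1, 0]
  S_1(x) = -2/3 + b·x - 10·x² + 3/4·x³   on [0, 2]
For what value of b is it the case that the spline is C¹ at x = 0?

S_0'(x) = 3 - 10·(x + 1) - 5·(x + 1)², so S_0'(0) = -12. On the right, S_1'(0) = b, so b = -12.

-12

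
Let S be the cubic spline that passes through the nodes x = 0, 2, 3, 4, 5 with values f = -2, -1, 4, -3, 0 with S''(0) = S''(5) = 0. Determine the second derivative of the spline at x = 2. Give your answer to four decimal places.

8.7558

Let σ_i = S''(x_i). Step sizes h_i = 2, 1, 1, 1; slopes of the chords Δ_i = (y_(i+1) - y_i)/h_i = 1/2, 5, -7, 3.
  2·σ_0 + 6·σ_1 + 1·σ_2 = 6(Δ_1 - Δ_0) = 27
  1·σ_1 + 4·σ_2 + 1·σ_3 = 6(Δ_2 - Δ_1) = -72
  1·σ_2 + 4·σ_3 + 1·σ_4 = 6(Δ_3 - Δ_2) = 60
Natural end conditions: σ_0 = σ_4 = 0.
Hence σ_0 = 0, σ_1 = 753/86, σ_2 = -1098/43, σ_3 = 1839/86, σ_4 = 0.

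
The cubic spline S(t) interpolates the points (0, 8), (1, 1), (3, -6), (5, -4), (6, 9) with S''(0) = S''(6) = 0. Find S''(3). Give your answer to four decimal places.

With M_i denoting the second derivative at x_i, h_i = 1, 2, 2, 1, and Δ_i = (y_(i+1) − y_i)/h_i = -7, -7/2, 1, 13:
  1·M_0 + 6·M_1 + 2·M_2 = 6(Δ_1 - Δ_0) = 21
  2·M_1 + 8·M_2 + 2·M_3 = 6(Δ_2 - Δ_1) = 27
  2·M_2 + 6·M_3 + 1·M_4 = 6(Δ_3 - Δ_2) = 72
Natural end conditions: M_0 = M_4 = 0.
Hence M_0 = 0, M_1 = 37/10, M_2 = -3/5, M_3 = 61/5, M_4 = 0.

-0.6000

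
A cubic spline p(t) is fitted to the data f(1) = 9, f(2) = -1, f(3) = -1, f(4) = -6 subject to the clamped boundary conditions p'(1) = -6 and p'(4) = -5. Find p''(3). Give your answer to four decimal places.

Let M_i = p''(x_i). Step sizes h_i = 1, 1, 1; slopes of the chords Δ_i = (y_(i+1) - y_i)/h_i = -10, 0, -5.
  1·M_0 + 4·M_1 + 1·M_2 = 6(Δ_1 - Δ_0) = 60
  1·M_1 + 4·M_2 + 1·M_3 = 6(Δ_2 - Δ_1) = -30
Clamped end conditions give two more equations: 2h_0·M_0 + h_0·M_1 = 6(Δ_0 - p'(1)) = -24 and h_2·M_2 + 2h_2·M_3 = 6(p'(4) - Δ_2) = 0.
Hence M_0 = -368/15, M_1 = 376/15, M_2 = -236/15, M_3 = 118/15.

-15.7333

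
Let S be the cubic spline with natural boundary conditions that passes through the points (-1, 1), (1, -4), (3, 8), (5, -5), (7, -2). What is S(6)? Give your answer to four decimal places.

-5.8906

Let M_i = S''(x_i). Step sizes h_i = 2, 2, 2, 2; slopes of the chords Δ_i = (y_(i+1) - y_i)/h_i = -5/2, 6, -13/2, 3/2.
  2·M_0 + 8·M_1 + 2·M_2 = 6(Δ_1 - Δ_0) = 51
  2·M_1 + 8·M_2 + 2·M_3 = 6(Δ_2 - Δ_1) = -75
  2·M_2 + 8·M_3 + 2·M_4 = 6(Δ_3 - Δ_2) = 48
Natural end conditions: M_0 = M_4 = 0.
Solving the tridiagonal system: M_0 = 0, M_1 = 159/16, M_2 = -57/4, M_3 = 153/16, M_4 = 0.
On [5, 7], S(x) = -5 - 39/8·(x - 5) + 153/32·(x - 5)² - 51/64·(x - 5)³.
With (x - 5) = 1: S(6) = -377/64.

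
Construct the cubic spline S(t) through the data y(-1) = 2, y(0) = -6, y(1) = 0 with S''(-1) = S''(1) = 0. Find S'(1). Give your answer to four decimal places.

Write σ_i for S''(x_i). With h_i = 1, 1 and divided differences Δ_i = -8, 6, the continuity of S' gives the tridiagonal system
  1·σ_0 + 4·σ_1 + 1·σ_2 = 6(Δ_1 - Δ_0) = 84
Natural end conditions: σ_0 = σ_2 = 0.
Solving the tridiagonal system: σ_0 = 0, σ_1 = 21, σ_2 = 0.
On [0, 1], S'(t) = b_1 + 2c_1·t + 3d_1·t² with b_1 = Δ_1 - h_1(2σ_1 + σ_2)/6 = -1, c_1 = σ_1/2 = 21/2, d_1 = (σ_2 - σ_1)/(6h_1) = -7/2. So S'(1) = 19/2.

9.5000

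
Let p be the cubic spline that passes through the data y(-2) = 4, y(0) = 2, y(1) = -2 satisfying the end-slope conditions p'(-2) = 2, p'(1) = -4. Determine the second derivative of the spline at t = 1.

Put M_i = p'' at the i-th knot. Here h = (2, 1) and Δ = (-1, -4), so the interior equations h_(i-1)·M_(i-1) + 2(h_(i-1)+h_i)·M_i + h_i·M_(i+1) = 6(Δ_i − Δ_(i-1)) read
  2·M_0 + 6·M_1 + 1·M_2 = 6(Δ_1 - Δ_0) = -18
Clamped end conditions give two more equations: 2h_0·M_0 + h_0·M_1 = 6(Δ_0 - p'(-2)) = -18 and h_1·M_1 + 2h_1·M_2 = 6(p'(1) - Δ_1) = 0.
Solving the tridiagonal system: M_0 = -7/2, M_1 = -2, M_2 = 1.

1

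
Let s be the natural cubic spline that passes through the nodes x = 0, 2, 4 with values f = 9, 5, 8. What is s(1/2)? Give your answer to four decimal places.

Write M_i for s''(x_i). With h_i = 2, 2 and divided differences Δ_i = -2, 3/2, the continuity of s' gives the tridiagonal system
  2·M_0 + 8·M_1 + 2·M_2 = 6(Δ_1 - Δ_0) = 21
Natural end conditions: M_0 = M_2 = 0.
Forward elimination and back-substitution give M_0 = 0, M_1 = 21/8, M_2 = 0.
On [0, 2], s(x) = 9 - 23/8·x + 0·x² + 7/32·x³.
With x = 1/2: s(1/2) = 1943/256.

7.5898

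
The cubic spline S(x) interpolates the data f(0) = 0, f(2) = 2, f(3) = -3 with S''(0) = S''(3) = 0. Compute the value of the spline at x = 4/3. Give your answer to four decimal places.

2.8148

Put M_i = S'' at the i-th knot. Here h = (2, 1) and Δ = (1, -5), so the interior equations h_(i-1)·M_(i-1) + 2(h_(i-1)+h_i)·M_i + h_i·M_(i+1) = 6(Δ_i − Δ_(i-1)) read
  2·M_0 + 6·M_1 + 1·M_2 = 6(Δ_1 - Δ_0) = -36
Natural end conditions: M_0 = M_2 = 0.
Forward elimination and back-substitution give M_0 = 0, M_1 = -6, M_2 = 0.
On [0, 2], S(x) = 0 + 3·x + 0·x² - 1/2·x³.
With x = 4/3: S(4/3) = 76/27.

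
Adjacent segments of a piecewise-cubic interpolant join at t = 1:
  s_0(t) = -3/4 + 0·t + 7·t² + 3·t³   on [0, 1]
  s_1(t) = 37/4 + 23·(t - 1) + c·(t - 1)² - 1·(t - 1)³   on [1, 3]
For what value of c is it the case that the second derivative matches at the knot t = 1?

s_0''(t) = 14 + 18·t, so s_0''(1) = 32. On the right, s_1''(1) = 2c, so c = 16.

16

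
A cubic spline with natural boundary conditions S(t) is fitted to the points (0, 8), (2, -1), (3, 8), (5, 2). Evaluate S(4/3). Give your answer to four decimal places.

Put M_i = S'' at the i-th knot. Here h = (2, 1, 2) and Δ = (-9/2, 9, -3), so the interior equations h_(i-1)·M_(i-1) + 2(h_(i-1)+h_i)·M_i + h_i·M_(i+1) = 6(Δ_i − Δ_(i-1)) read
  2·M_0 + 6·M_1 + 1·M_2 = 6(Δ_1 - Δ_0) = 81
  1·M_1 + 6·M_2 + 2·M_3 = 6(Δ_2 - Δ_1) = -72
Natural end conditions: M_0 = M_3 = 0.
Hence M_0 = 0, M_1 = 558/35, M_2 = -513/35, M_3 = 0.
On [0, 2], S(t) = 8 - 687/70·t + 0·t² + 93/70·t³.
With t = 4/3: S(4/3) = -122/63.

-1.9365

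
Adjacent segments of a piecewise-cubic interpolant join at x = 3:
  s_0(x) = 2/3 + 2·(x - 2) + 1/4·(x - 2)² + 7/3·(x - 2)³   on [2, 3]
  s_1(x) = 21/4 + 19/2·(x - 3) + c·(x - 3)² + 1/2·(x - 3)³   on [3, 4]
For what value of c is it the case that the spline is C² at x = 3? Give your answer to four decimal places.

s_0''(x) = 1/2 + 14·(x - 2), so s_0''(3) = 29/2. On the right, s_1''(3) = 2c, so c = 29/4.

7.2500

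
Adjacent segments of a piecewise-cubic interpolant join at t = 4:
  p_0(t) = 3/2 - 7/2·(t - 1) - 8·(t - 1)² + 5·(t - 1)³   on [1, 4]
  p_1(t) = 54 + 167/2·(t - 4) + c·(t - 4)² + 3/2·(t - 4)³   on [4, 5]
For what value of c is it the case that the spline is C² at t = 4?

37

p_0''(t) = -16 + 30·(t - 1), so p_0''(4) = 74. On the right, p_1''(4) = 2c, so c = 37.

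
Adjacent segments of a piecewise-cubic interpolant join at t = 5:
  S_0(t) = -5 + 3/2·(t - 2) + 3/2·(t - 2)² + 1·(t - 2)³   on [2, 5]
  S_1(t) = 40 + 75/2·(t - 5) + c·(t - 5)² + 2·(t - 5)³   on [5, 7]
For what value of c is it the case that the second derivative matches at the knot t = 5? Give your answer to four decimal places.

10.5000

S_0''(t) = 3 + 6·(t - 2), so S_0''(5) = 21. On the right, S_1''(5) = 2c, so c = 21/2.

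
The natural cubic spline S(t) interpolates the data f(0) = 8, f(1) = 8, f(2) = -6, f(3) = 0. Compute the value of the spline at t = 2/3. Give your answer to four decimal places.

Let σ_i = S''(x_i). Step sizes h_i = 1, 1, 1; slopes of the chords Δ_i = (y_(i+1) - y_i)/h_i = 0, -14, 6.
  1·σ_0 + 4·σ_1 + 1·σ_2 = 6(Δ_1 - Δ_0) = -84
  1·σ_1 + 4·σ_2 + 1·σ_3 = 6(Δ_2 - Δ_1) = 120
Natural end conditions: σ_0 = σ_3 = 0.
Solving: σ_0 = 0, σ_1 = -152/5, σ_2 = 188/5, σ_3 = 0.
On [0, 1], S(t) = 8 + 76/15·t + 0·t² - 76/15·t³.
With t = 2/3: S(2/3) = 800/81.

9.8765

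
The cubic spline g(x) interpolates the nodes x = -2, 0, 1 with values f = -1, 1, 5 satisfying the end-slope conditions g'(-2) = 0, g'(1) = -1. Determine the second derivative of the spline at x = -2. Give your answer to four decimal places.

-1.8333

Let M_i = g''(x_i). Step sizes h_i = 2, 1; slopes of the chords Δ_i = (y_(i+1) - y_i)/h_i = 1, 4.
  2·M_0 + 6·M_1 + 1·M_2 = 6(Δ_1 - Δ_0) = 18
Clamped end conditions give two more equations: 2h_0·M_0 + h_0·M_1 = 6(Δ_0 - g'(-2)) = 6 and h_1·M_1 + 2h_1·M_2 = 6(g'(1) - Δ_1) = -30.
Solving: M_0 = -11/6, M_1 = 20/3, M_2 = -55/3.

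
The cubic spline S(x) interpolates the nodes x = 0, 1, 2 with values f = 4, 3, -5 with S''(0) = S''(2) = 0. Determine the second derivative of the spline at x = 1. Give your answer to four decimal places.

With σ_i denoting the second derivative at x_i, h_i = 1, 1, and Δ_i = (y_(i+1) − y_i)/h_i = -1, -8:
  1·σ_0 + 4·σ_1 + 1·σ_2 = 6(Δ_1 - Δ_0) = -42
Natural end conditions: σ_0 = σ_2 = 0.
Solving the tridiagonal system: σ_0 = 0, σ_1 = -21/2, σ_2 = 0.

-10.5000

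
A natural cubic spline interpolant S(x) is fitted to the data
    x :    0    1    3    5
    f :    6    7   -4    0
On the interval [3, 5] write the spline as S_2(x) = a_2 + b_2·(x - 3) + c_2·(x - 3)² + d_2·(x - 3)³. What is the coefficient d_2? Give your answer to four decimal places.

-0.6591

Write M_i for S''(x_i). With h_i = 1, 2, 2 and divided differences Δ_i = 1, -11/2, 2, the continuity of S' gives the tridiagonal system
  1·M_0 + 6·M_1 + 2·M_2 = 6(Δ_1 - Δ_0) = -39
  2·M_1 + 8·M_2 + 2·M_3 = 6(Δ_2 - Δ_1) = 45
Natural end conditions: M_0 = M_3 = 0.
Hence M_0 = 0, M_1 = -201/22, M_2 = 87/11, M_3 = 0.
On [3, 5], with S_2(x) = a_2 + b_2·(x - 3) + c_2·(x - 3)² + d_2·(x - 3)³: c_2 = M_2/2 = 87/22, d_2 = (M_3 - M_2)/(6h_2) = -29/44, b_2 = Δ_2 - h_2(2M_2 + M_3)/6 = -36/11.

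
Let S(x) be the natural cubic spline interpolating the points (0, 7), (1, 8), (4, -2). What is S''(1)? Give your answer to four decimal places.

-3.2500

Let m_i = S''(x_i). Step sizes h_i = 1, 3; slopes of the chords Δ_i = (y_(i+1) - y_i)/h_i = 1, -10/3.
  1·m_0 + 8·m_1 + 3·m_2 = 6(Δ_1 - Δ_0) = -26
Natural end conditions: m_0 = m_2 = 0.
Solving: m_0 = 0, m_1 = -13/4, m_2 = 0.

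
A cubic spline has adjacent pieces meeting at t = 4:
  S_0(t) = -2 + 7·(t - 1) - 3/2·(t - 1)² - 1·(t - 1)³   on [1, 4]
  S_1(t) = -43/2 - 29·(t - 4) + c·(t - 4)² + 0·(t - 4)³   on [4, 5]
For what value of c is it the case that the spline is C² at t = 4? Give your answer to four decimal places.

S_0''(t) = -3 - 6·(t - 1), so S_0''(4) = -21. On the right, S_1''(4) = 2c, so c = -21/2.

-10.5000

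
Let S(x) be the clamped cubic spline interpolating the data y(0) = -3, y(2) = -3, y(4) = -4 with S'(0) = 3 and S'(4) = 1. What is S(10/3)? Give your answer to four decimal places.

Put M_i = S'' at the i-th knot. Here h = (2, 2) and Δ = (0, -1/2), so the interior equations h_(i-1)·M_(i-1) + 2(h_(i-1)+h_i)·M_i + h_i·M_(i+1) = 6(Δ_i − Δ_(i-1)) read
  2·M_0 + 8·M_1 + 2·M_2 = 6(Δ_1 - Δ_0) = -3
Clamped end conditions give two more equations: 2h_0·M_0 + h_0·M_1 = 6(Δ_0 - S'(0)) = -18 and h_1·M_1 + 2h_1·M_2 = 6(S'(4) - Δ_1) = 9.
Forward elimination and back-substitution give M_0 = -37/8, M_1 = 1/4, M_2 = 17/8.
On [2, 4], S(x) = -3 - 11/8·(x - 2) + 1/8·(x - 2)² + 5/32·(x - 2)³.
With (x - 2) = 4/3: S(10/3) = -229/54.

-4.2407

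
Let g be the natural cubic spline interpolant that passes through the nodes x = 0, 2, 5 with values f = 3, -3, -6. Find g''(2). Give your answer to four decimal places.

Let M_i = g''(x_i). Step sizes h_i = 2, 3; slopes of the chords Δ_i = (y_(i+1) - y_i)/h_i = -3, -1.
  2·M_0 + 10·M_1 + 3·M_2 = 6(Δ_1 - Δ_0) = 12
Natural end conditions: M_0 = M_2 = 0.
Forward elimination and back-substitution give M_0 = 0, M_1 = 6/5, M_2 = 0.

1.2000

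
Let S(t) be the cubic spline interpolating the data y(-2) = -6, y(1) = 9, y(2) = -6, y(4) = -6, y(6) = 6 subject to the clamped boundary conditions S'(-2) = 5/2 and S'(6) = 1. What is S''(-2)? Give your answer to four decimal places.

13.6938

Put σ_i = S'' at the i-th knot. Here h = (3, 1, 2, 2) and Δ = (5, -15, 0, 6), so the interior equations h_(i-1)·σ_(i-1) + 2(h_(i-1)+h_i)·σ_i + h_i·σ_(i+1) = 6(Δ_i − Δ_(i-1)) read
  3·σ_0 + 8·σ_1 + 1·σ_2 = 6(Δ_1 - Δ_0) = -120
  1·σ_1 + 6·σ_2 + 2·σ_3 = 6(Δ_2 - Δ_1) = 90
  2·σ_2 + 8·σ_3 + 2·σ_4 = 6(Δ_3 - Δ_2) = 36
Clamped end conditions give two more equations: 2h_0·σ_0 + h_0·σ_1 = 6(Δ_0 - S'(-2)) = 15 and h_3·σ_3 + 2h_3·σ_4 = 6(S'(6) - Δ_3) = -30.
Forward elimination and back-substitution give σ_0 = 2191/160, σ_1 = -1791/80, σ_2 = 2883/160, σ_3 = 171/80, σ_4 = -1371/160.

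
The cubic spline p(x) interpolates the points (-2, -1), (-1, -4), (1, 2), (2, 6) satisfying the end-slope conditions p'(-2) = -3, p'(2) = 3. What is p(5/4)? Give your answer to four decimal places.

Let M_i = p''(x_i). Step sizes h_i = 1, 2, 1; slopes of the chords Δ_i = (y_(i+1) - y_i)/h_i = -3, 3, 4.
  1·M_0 + 6·M_1 + 2·M_2 = 6(Δ_1 - Δ_0) = 36
  2·M_1 + 6·M_2 + 1·M_3 = 6(Δ_2 - Δ_1) = 6
Clamped end conditions give two more equations: 2h_0·M_0 + h_0·M_1 = 6(Δ_0 - p'(-2)) = 0 and h_2·M_2 + 2h_2·M_3 = 6(p'(2) - Δ_2) = -6.
Forward elimination and back-substitution give M_0 = -24/7, M_1 = 48/7, M_2 = -6/7, M_3 = -18/7.
On [1, 2], p(x) = 2 + 33/7·(x - 1) - 3/7·(x - 1)² - 2/7·(x - 1)³.
With (x - 1) = 1/4: p(5/4) = 705/224.

3.1473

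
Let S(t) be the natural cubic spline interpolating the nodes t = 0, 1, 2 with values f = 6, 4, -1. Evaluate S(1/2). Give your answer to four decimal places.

Put σ_i = S'' at the i-th knot. Here h = (1, 1) and Δ = (-2, -5), so the interior equations h_(i-1)·σ_(i-1) + 2(h_(i-1)+h_i)·σ_i + h_i·σ_(i+1) = 6(Δ_i − Δ_(i-1)) read
  1·σ_0 + 4·σ_1 + 1·σ_2 = 6(Δ_1 - Δ_0) = -18
Natural end conditions: σ_0 = σ_2 = 0.
Solving the tridiagonal system: σ_0 = 0, σ_1 = -9/2, σ_2 = 0.
On [0, 1], S(t) = 6 - 5/4·t + 0·t² - 3/4·t³.
With t = 1/2: S(1/2) = 169/32.

5.2813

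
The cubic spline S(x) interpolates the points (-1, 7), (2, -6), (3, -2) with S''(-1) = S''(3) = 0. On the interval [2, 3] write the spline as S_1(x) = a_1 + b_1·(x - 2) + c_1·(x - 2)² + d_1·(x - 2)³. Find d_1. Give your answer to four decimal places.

Put M_i = S'' at the i-th knot. Here h = (3, 1) and Δ = (-13/3, 4), so the interior equations h_(i-1)·M_(i-1) + 2(h_(i-1)+h_i)·M_i + h_i·M_(i+1) = 6(Δ_i − Δ_(i-1)) read
  3·M_0 + 8·M_1 + 1·M_2 = 6(Δ_1 - Δ_0) = 50
Natural end conditions: M_0 = M_2 = 0.
Hence M_0 = 0, M_1 = 25/4, M_2 = 0.
On [2, 3], with S_1(x) = a_1 + b_1·(x - 2) + c_1·(x - 2)² + d_1·(x - 2)³: c_1 = M_1/2 = 25/8, d_1 = (M_2 - M_1)/(6h_1) = -25/24, b_1 = Δ_1 - h_1(2M_1 + M_2)/6 = 23/12.

-1.0417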